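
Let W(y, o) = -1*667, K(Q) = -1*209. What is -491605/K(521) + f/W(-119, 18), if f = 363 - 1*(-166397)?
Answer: 293047695/139403 ≈ 2102.2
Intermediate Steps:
K(Q) = -209
W(y, o) = -667
f = 166760 (f = 363 + 166397 = 166760)
-491605/K(521) + f/W(-119, 18) = -491605/(-209) + 166760/(-667) = -491605*(-1/209) + 166760*(-1/667) = 491605/209 - 166760/667 = 293047695/139403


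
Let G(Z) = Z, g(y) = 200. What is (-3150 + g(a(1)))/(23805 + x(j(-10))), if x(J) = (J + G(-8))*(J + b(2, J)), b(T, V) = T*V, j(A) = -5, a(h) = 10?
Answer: -59/480 ≈ -0.12292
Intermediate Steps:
x(J) = 3*J*(-8 + J) (x(J) = (J - 8)*(J + 2*J) = (-8 + J)*(3*J) = 3*J*(-8 + J))
(-3150 + g(a(1)))/(23805 + x(j(-10))) = (-3150 + 200)/(23805 + 3*(-5)*(-8 - 5)) = -2950/(23805 + 3*(-5)*(-13)) = -2950/(23805 + 195) = -2950/24000 = -2950*1/24000 = -59/480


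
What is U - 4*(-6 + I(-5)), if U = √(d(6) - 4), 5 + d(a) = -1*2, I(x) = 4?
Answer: 8 + I*√11 ≈ 8.0 + 3.3166*I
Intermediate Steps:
d(a) = -7 (d(a) = -5 - 1*2 = -5 - 2 = -7)
U = I*√11 (U = √(-7 - 4) = √(-11) = I*√11 ≈ 3.3166*I)
U - 4*(-6 + I(-5)) = I*√11 - 4*(-6 + 4) = I*√11 - 4*(-2) = I*√11 + 8 = 8 + I*√11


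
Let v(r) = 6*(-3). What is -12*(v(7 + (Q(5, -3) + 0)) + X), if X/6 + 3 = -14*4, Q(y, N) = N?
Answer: 4464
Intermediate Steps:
X = -354 (X = -18 + 6*(-14*4) = -18 + 6*(-56) = -18 - 336 = -354)
v(r) = -18
-12*(v(7 + (Q(5, -3) + 0)) + X) = -12*(-18 - 354) = -12*(-372) = 4464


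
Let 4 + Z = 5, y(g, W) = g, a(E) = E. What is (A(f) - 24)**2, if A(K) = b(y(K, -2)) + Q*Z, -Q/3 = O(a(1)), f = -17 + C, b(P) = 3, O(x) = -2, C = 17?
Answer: 225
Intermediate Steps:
f = 0 (f = -17 + 17 = 0)
Z = 1 (Z = -4 + 5 = 1)
Q = 6 (Q = -3*(-2) = 6)
A(K) = 9 (A(K) = 3 + 6*1 = 3 + 6 = 9)
(A(f) - 24)**2 = (9 - 24)**2 = (-15)**2 = 225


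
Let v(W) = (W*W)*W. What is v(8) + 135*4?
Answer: 1052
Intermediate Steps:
v(W) = W³ (v(W) = W²*W = W³)
v(8) + 135*4 = 8³ + 135*4 = 512 + 540 = 1052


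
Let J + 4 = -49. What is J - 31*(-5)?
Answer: 102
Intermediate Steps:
J = -53 (J = -4 - 49 = -53)
J - 31*(-5) = -53 - 31*(-5) = -53 + 155 = 102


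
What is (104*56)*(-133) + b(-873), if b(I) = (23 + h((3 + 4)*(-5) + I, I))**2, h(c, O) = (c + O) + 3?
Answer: 2305433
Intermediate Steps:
h(c, O) = 3 + O + c (h(c, O) = (O + c) + 3 = 3 + O + c)
b(I) = (-9 + 2*I)**2 (b(I) = (23 + (3 + I + ((3 + 4)*(-5) + I)))**2 = (23 + (3 + I + (7*(-5) + I)))**2 = (23 + (3 + I + (-35 + I)))**2 = (23 + (-32 + 2*I))**2 = (-9 + 2*I)**2)
(104*56)*(-133) + b(-873) = (104*56)*(-133) + (-9 + 2*(-873))**2 = 5824*(-133) + (-9 - 1746)**2 = -774592 + (-1755)**2 = -774592 + 3080025 = 2305433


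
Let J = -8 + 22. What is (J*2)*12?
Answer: 336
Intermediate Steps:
J = 14
(J*2)*12 = (14*2)*12 = 28*12 = 336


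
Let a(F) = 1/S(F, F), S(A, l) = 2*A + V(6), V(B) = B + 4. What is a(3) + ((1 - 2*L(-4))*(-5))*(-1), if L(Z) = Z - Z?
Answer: 81/16 ≈ 5.0625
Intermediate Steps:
V(B) = 4 + B
L(Z) = 0
S(A, l) = 10 + 2*A (S(A, l) = 2*A + (4 + 6) = 2*A + 10 = 10 + 2*A)
a(F) = 1/(10 + 2*F)
a(3) + ((1 - 2*L(-4))*(-5))*(-1) = 1/(2*(5 + 3)) + ((1 - 2*0)*(-5))*(-1) = (½)/8 + ((1 + 0)*(-5))*(-1) = (½)*(⅛) + (1*(-5))*(-1) = 1/16 - 5*(-1) = 1/16 + 5 = 81/16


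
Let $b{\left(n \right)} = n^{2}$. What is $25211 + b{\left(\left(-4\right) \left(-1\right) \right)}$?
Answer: $25227$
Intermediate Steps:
$25211 + b{\left(\left(-4\right) \left(-1\right) \right)} = 25211 + \left(\left(-4\right) \left(-1\right)\right)^{2} = 25211 + 4^{2} = 25211 + 16 = 25227$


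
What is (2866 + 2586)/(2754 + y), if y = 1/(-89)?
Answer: 10324/5215 ≈ 1.9797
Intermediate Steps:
y = -1/89 ≈ -0.011236
(2866 + 2586)/(2754 + y) = (2866 + 2586)/(2754 - 1/89) = 5452/(245105/89) = 5452*(89/245105) = 10324/5215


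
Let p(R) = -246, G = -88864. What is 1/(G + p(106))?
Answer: -1/89110 ≈ -1.1222e-5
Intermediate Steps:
1/(G + p(106)) = 1/(-88864 - 246) = 1/(-89110) = -1/89110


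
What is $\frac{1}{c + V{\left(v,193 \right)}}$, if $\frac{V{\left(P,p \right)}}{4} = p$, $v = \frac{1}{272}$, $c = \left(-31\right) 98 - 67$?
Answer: $- \frac{1}{2333} \approx -0.00042863$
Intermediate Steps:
$c = -3105$ ($c = -3038 - 67 = -3105$)
$v = \frac{1}{272} \approx 0.0036765$
$V{\left(P,p \right)} = 4 p$
$\frac{1}{c + V{\left(v,193 \right)}} = \frac{1}{-3105 + 4 \cdot 193} = \frac{1}{-3105 + 772} = \frac{1}{-2333} = - \frac{1}{2333}$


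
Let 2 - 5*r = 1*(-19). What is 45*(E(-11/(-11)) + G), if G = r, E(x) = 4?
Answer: 369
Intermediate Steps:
r = 21/5 (r = 2/5 - (-19)/5 = 2/5 - 1/5*(-19) = 2/5 + 19/5 = 21/5 ≈ 4.2000)
G = 21/5 ≈ 4.2000
45*(E(-11/(-11)) + G) = 45*(4 + 21/5) = 45*(41/5) = 369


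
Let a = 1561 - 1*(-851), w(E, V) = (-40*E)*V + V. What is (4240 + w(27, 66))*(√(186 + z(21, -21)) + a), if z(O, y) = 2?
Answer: -161541288 - 133948*√47 ≈ -1.6246e+8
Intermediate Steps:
w(E, V) = V - 40*E*V (w(E, V) = -40*E*V + V = V - 40*E*V)
a = 2412 (a = 1561 + 851 = 2412)
(4240 + w(27, 66))*(√(186 + z(21, -21)) + a) = (4240 + 66*(1 - 40*27))*(√(186 + 2) + 2412) = (4240 + 66*(1 - 1080))*(√188 + 2412) = (4240 + 66*(-1079))*(2*√47 + 2412) = (4240 - 71214)*(2412 + 2*√47) = -66974*(2412 + 2*√47) = -161541288 - 133948*√47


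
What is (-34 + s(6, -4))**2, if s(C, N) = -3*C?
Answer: 2704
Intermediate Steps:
(-34 + s(6, -4))**2 = (-34 - 3*6)**2 = (-34 - 18)**2 = (-52)**2 = 2704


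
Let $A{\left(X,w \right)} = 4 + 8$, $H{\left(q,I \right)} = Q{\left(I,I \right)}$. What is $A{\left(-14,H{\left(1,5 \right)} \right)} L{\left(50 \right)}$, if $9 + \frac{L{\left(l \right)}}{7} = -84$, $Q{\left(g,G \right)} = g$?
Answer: $-7812$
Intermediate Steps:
$H{\left(q,I \right)} = I$
$L{\left(l \right)} = -651$ ($L{\left(l \right)} = -63 + 7 \left(-84\right) = -63 - 588 = -651$)
$A{\left(X,w \right)} = 12$
$A{\left(-14,H{\left(1,5 \right)} \right)} L{\left(50 \right)} = 12 \left(-651\right) = -7812$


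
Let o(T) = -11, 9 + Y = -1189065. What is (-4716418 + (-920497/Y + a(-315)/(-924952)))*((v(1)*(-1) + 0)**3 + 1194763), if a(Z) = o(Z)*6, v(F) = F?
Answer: -258232235664160275725743/45826515602 ≈ -5.6350e+12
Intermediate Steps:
Y = -1189074 (Y = -9 - 1189065 = -1189074)
a(Z) = -66 (a(Z) = -11*6 = -66)
(-4716418 + (-920497/Y + a(-315)/(-924952)))*((v(1)*(-1) + 0)**3 + 1194763) = (-4716418 + (-920497/(-1189074) - 66/(-924952)))*((1*(-1) + 0)**3 + 1194763) = (-4716418 + (-920497*(-1/1189074) - 66*(-1/924952)))*((-1 + 0)**3 + 1194763) = (-4716418 + (920497/1189074 + 33/462476))*((-1)**3 + 1194763) = (-4716418 + 212873505007/274959093612)*(-1 + 1194763) = -1296821805501816809/274959093612*1194762 = -258232235664160275725743/45826515602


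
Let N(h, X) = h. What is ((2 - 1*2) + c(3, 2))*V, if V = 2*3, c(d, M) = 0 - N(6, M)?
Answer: -36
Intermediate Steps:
c(d, M) = -6 (c(d, M) = 0 - 1*6 = 0 - 6 = -6)
V = 6
((2 - 1*2) + c(3, 2))*V = ((2 - 1*2) - 6)*6 = ((2 - 2) - 6)*6 = (0 - 6)*6 = -6*6 = -36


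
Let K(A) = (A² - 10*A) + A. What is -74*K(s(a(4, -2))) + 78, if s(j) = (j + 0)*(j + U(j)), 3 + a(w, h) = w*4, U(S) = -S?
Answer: 78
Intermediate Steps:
a(w, h) = -3 + 4*w (a(w, h) = -3 + w*4 = -3 + 4*w)
s(j) = 0 (s(j) = (j + 0)*(j - j) = j*0 = 0)
K(A) = A² - 9*A
-74*K(s(a(4, -2))) + 78 = -0*(-9 + 0) + 78 = -0*(-9) + 78 = -74*0 + 78 = 0 + 78 = 78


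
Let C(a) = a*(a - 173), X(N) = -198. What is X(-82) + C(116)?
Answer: -6810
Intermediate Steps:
C(a) = a*(-173 + a)
X(-82) + C(116) = -198 + 116*(-173 + 116) = -198 + 116*(-57) = -198 - 6612 = -6810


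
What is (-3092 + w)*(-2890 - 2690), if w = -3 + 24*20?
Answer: 14591700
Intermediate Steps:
w = 477 (w = -3 + 480 = 477)
(-3092 + w)*(-2890 - 2690) = (-3092 + 477)*(-2890 - 2690) = -2615*(-5580) = 14591700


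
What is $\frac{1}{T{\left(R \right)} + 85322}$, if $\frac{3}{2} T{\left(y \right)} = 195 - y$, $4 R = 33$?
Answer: $\frac{2}{170893} \approx 1.1703 \cdot 10^{-5}$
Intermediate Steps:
$R = \frac{33}{4}$ ($R = \frac{1}{4} \cdot 33 = \frac{33}{4} \approx 8.25$)
$T{\left(y \right)} = 130 - \frac{2 y}{3}$ ($T{\left(y \right)} = \frac{2 \left(195 - y\right)}{3} = 130 - \frac{2 y}{3}$)
$\frac{1}{T{\left(R \right)} + 85322} = \frac{1}{\left(130 - \frac{11}{2}\right) + 85322} = \frac{1}{\frac{249}{2} + 85322} = \frac{1}{\frac{170893}{2}} = \frac{2}{170893}$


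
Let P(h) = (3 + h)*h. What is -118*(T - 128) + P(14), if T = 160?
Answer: -3538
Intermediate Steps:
P(h) = h*(3 + h)
-118*(T - 128) + P(14) = -118*(160 - 128) + 14*(3 + 14) = -118*32 + 14*17 = -3776 + 238 = -3538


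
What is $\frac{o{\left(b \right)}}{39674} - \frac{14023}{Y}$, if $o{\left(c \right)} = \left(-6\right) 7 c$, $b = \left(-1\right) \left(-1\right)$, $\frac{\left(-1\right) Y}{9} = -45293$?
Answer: $- \frac{286734628}{8086295169} \approx -0.035459$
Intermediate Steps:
$Y = 407637$ ($Y = \left(-9\right) \left(-45293\right) = 407637$)
$b = 1$
$o{\left(c \right)} = - 42 c$
$\frac{o{\left(b \right)}}{39674} - \frac{14023}{Y} = \frac{\left(-42\right) 1}{39674} - \frac{14023}{407637} = \left(-42\right) \frac{1}{39674} - \frac{14023}{407637} = - \frac{21}{19837} - \frac{14023}{407637} = - \frac{286734628}{8086295169}$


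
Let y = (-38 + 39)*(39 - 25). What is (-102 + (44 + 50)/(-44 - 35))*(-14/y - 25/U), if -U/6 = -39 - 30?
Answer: 1789364/16353 ≈ 109.42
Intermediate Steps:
U = 414 (U = -6*(-39 - 30) = -6*(-69) = 414)
y = 14 (y = 1*14 = 14)
(-102 + (44 + 50)/(-44 - 35))*(-14/y - 25/U) = (-102 + (44 + 50)/(-44 - 35))*(-14/14 - 25/414) = (-102 + 94/(-79))*(-14*1/14 - 25*1/414) = (-102 + 94*(-1/79))*(-1 - 25/414) = (-102 - 94/79)*(-439/414) = -8152/79*(-439/414) = 1789364/16353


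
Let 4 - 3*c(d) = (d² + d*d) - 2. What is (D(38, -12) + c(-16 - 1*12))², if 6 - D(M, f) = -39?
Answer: 2036329/9 ≈ 2.2626e+5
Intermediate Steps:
D(M, f) = 45 (D(M, f) = 6 - 1*(-39) = 6 + 39 = 45)
c(d) = 2 - 2*d²/3 (c(d) = 4/3 - ((d² + d*d) - 2)/3 = 4/3 - ((d² + d²) - 2)/3 = 4/3 - (2*d² - 2)/3 = 4/3 - (-2 + 2*d²)/3 = 4/3 + (⅔ - 2*d²/3) = 2 - 2*d²/3)
(D(38, -12) + c(-16 - 1*12))² = (45 + (2 - 2*(-16 - 1*12)²/3))² = (45 + (2 - 2*(-16 - 12)²/3))² = (45 + (2 - ⅔*(-28)²))² = (45 + (2 - ⅔*784))² = (45 + (2 - 1568/3))² = (45 - 1562/3)² = (-1427/3)² = 2036329/9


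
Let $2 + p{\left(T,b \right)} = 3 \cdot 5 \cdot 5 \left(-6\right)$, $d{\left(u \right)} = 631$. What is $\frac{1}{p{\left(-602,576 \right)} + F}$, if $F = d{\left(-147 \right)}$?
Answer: $\frac{1}{179} \approx 0.0055866$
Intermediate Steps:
$p{\left(T,b \right)} = -452$ ($p{\left(T,b \right)} = -2 + 3 \cdot 5 \cdot 5 \left(-6\right) = -2 + 15 \cdot 5 \left(-6\right) = -2 + 75 \left(-6\right) = -2 - 450 = -452$)
$F = 631$
$\frac{1}{p{\left(-602,576 \right)} + F} = \frac{1}{-452 + 631} = \frac{1}{179}$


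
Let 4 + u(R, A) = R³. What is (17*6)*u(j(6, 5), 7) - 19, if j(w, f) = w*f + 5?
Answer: 4372823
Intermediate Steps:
j(w, f) = 5 + f*w (j(w, f) = f*w + 5 = 5 + f*w)
u(R, A) = -4 + R³
(17*6)*u(j(6, 5), 7) - 19 = (17*6)*(-4 + (5 + 5*6)³) - 19 = 102*(-4 + (5 + 30)³) - 19 = 102*(-4 + 35³) - 19 = 102*(-4 + 42875) - 19 = 102*42871 - 19 = 4372842 - 19 = 4372823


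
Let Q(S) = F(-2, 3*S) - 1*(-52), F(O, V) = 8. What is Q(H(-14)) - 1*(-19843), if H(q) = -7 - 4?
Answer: 19903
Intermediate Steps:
H(q) = -11
Q(S) = 60 (Q(S) = 8 - 1*(-52) = 8 + 52 = 60)
Q(H(-14)) - 1*(-19843) = 60 - 1*(-19843) = 60 + 19843 = 19903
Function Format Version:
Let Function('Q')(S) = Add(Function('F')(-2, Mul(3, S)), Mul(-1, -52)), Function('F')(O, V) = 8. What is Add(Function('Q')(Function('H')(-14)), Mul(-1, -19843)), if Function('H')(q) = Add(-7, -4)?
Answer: 19903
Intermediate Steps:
Function('H')(q) = -11
Function('Q')(S) = 60 (Function('Q')(S) = Add(8, Mul(-1, -52)) = Add(8, 52) = 60)
Add(Function('Q')(Function('H')(-14)), Mul(-1, -19843)) = Add(60, Mul(-1, -19843)) = Add(60, 19843) = 19903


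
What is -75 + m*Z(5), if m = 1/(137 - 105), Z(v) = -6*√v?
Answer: -75 - 3*√5/16 ≈ -75.419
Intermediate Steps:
m = 1/32 ≈ 0.031250
-75 + m*Z(5) = -75 + (-6*√5)/32 = -75 - 3*√5/16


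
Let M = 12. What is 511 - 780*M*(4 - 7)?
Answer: 28591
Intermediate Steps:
511 - 780*M*(4 - 7) = 511 - 9360*(4 - 7) = 511 - 9360*(-3) = 511 - 780*(-36) = 511 + 28080 = 28591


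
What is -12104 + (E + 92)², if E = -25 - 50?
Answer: -11815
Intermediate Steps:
E = -75
-12104 + (E + 92)² = -12104 + (-75 + 92)² = -12104 + 17² = -12104 + 289 = -11815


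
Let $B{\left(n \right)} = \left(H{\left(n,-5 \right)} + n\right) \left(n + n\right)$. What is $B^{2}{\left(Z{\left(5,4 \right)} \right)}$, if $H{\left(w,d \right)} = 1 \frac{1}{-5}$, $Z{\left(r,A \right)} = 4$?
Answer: $\frac{23104}{25} \approx 924.16$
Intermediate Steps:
$H{\left(w,d \right)} = - \frac{1}{5}$ ($H{\left(w,d \right)} = 1 \left(- \frac{1}{5}\right) = - \frac{1}{5}$)
$B{\left(n \right)} = 2 n \left(- \frac{1}{5} + n\right)$ ($B{\left(n \right)} = \left(- \frac{1}{5} + n\right) \left(n + n\right) = \left(- \frac{1}{5} + n\right) 2 n = 2 n \left(- \frac{1}{5} + n\right)$)
$B^{2}{\left(Z{\left(5,4 \right)} \right)} = \left(\frac{2}{5} \cdot 4 \left(-1 + 5 \cdot 4\right)\right)^{2} = \left(\frac{2}{5} \cdot 4 \left(-1 + 20\right)\right)^{2} = \left(\frac{2}{5} \cdot 4 \cdot 19\right)^{2} = \left(\frac{152}{5}\right)^{2} = \frac{23104}{25}$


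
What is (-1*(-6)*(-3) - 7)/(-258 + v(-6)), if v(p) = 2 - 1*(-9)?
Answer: 25/247 ≈ 0.10121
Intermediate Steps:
v(p) = 11 (v(p) = 2 + 9 = 11)
(-1*(-6)*(-3) - 7)/(-258 + v(-6)) = (-1*(-6)*(-3) - 7)/(-258 + 11) = (6*(-3) - 7)/(-247) = (-18 - 7)*(-1/247) = -25*(-1/247) = 25/247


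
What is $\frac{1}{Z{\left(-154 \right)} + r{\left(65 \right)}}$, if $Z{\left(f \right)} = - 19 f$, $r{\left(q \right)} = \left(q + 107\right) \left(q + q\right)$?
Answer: $\frac{1}{25286} \approx 3.9548 \cdot 10^{-5}$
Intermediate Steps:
$r{\left(q \right)} = 2 q \left(107 + q\right)$ ($r{\left(q \right)} = \left(107 + q\right) 2 q = 2 q \left(107 + q\right)$)
$\frac{1}{Z{\left(-154 \right)} + r{\left(65 \right)}} = \frac{1}{\left(-19\right) \left(-154\right) + 2 \cdot 65 \left(107 + 65\right)} = \frac{1}{2926 + 2 \cdot 65 \cdot 172} = \frac{1}{2926 + 22360} = \frac{1}{25286}$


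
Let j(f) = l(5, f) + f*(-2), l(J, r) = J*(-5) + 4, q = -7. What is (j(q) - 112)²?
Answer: 14161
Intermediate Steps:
l(J, r) = 4 - 5*J (l(J, r) = -5*J + 4 = 4 - 5*J)
j(f) = -21 - 2*f (j(f) = (4 - 5*5) + f*(-2) = (4 - 25) - 2*f = -21 - 2*f)
(j(q) - 112)² = ((-21 - 2*(-7)) - 112)² = ((-21 + 14) - 112)² = (-7 - 112)² = (-119)² = 14161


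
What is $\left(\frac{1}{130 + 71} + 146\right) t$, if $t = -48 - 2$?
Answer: $- \frac{1467350}{201} \approx -7300.3$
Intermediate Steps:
$t = -50$
$\left(\frac{1}{130 + 71} + 146\right) t = \left(\frac{1}{130 + 71} + 146\right) \left(-50\right) = \left(\frac{1}{201} + 146\right) \left(-50\right) = \frac{29347}{201} \left(-50\right) = - \frac{1467350}{201}$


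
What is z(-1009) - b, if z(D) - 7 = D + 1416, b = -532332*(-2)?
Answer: -1064250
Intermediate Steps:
b = 1064664
z(D) = 1423 + D (z(D) = 7 + (D + 1416) = 7 + (1416 + D) = 1423 + D)
z(-1009) - b = (1423 - 1009) - 1*1064664 = 414 - 1064664 = -1064250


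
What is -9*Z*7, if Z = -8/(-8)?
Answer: -63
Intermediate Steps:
Z = 1 (Z = -8*(-1/8) = 1)
-9*Z*7 = -9*1*7 = -9*7 = -63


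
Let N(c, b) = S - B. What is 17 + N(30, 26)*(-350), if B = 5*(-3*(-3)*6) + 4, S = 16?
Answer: 90317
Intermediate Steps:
B = 274 (B = 5*(9*6) + 4 = 5*54 + 4 = 270 + 4 = 274)
N(c, b) = -258 (N(c, b) = 16 - 1*274 = 16 - 274 = -258)
17 + N(30, 26)*(-350) = 17 - 258*(-350) = 17 + 90300 = 90317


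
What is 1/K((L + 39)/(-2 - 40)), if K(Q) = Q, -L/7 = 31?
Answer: 21/89 ≈ 0.23595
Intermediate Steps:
L = -217 (L = -7*31 = -217)
1/K((L + 39)/(-2 - 40)) = 1/((-217 + 39)/(-2 - 40)) = 1/(-178/(-42)) = 1/(-178*(-1/42)) = 1/(89/21) = 21/89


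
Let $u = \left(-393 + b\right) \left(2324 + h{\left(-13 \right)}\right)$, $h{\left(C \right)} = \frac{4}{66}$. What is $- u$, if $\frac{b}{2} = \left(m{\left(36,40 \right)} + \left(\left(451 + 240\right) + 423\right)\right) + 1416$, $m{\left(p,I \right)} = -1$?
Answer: $- \frac{119259170}{11} \approx -1.0842 \cdot 10^{7}$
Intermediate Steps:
$h{\left(C \right)} = \frac{2}{33}$ ($h{\left(C \right)} = 4 \cdot \frac{1}{66} = \frac{2}{33}$)
$b = 5058$ ($b = 2 \left(\left(-1 + \left(\left(451 + 240\right) + 423\right)\right) + 1416\right) = 2 \left(\left(-1 + \left(691 + 423\right)\right) + 1416\right) = 2 \left(\left(-1 + 1114\right) + 1416\right) = 2 \left(1113 + 1416\right) = 2 \cdot 2529 = 5058$)
$u = \frac{119259170}{11}$ ($u = \left(-393 + 5058\right) \left(2324 + \frac{2}{33}\right) = 4665 \cdot \frac{76694}{33} = \frac{119259170}{11} \approx 1.0842 \cdot 10^{7}$)
$- u = \left(-1\right) \frac{119259170}{11} = - \frac{119259170}{11}$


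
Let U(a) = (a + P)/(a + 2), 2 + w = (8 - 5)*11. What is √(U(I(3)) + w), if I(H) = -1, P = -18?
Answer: 2*√3 ≈ 3.4641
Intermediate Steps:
w = 31 (w = -2 + (8 - 5)*11 = -2 + 3*11 = -2 + 33 = 31)
U(a) = (-18 + a)/(2 + a) (U(a) = (a - 18)/(a + 2) = (-18 + a)/(2 + a))
√(U(I(3)) + w) = √((-18 - 1)/(2 - 1) + 31) = √(-19/1 + 31) = √(1*(-19) + 31) = √(-19 + 31) = √12 = 2*√3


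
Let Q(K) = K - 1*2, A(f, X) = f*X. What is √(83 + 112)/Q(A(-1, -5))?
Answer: √195/3 ≈ 4.6547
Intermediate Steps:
A(f, X) = X*f
Q(K) = -2 + K (Q(K) = K - 2 = -2 + K)
√(83 + 112)/Q(A(-1, -5)) = √(83 + 112)/(-2 - 5*(-1)) = √195/(-2 + 5) = √195/3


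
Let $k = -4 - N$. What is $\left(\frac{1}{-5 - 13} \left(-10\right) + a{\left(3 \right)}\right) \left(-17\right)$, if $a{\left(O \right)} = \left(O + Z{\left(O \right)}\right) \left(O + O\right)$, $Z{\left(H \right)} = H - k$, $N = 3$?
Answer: $- \frac{12019}{9} \approx -1335.4$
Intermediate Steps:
$k = -7$ ($k = -4 - 3 = -7$)
$Z{\left(H \right)} = 7 + H$ ($Z{\left(H \right)} = H - -7 = H + 7 = 7 + H$)
$a{\left(O \right)} = 2 O \left(7 + 2 O\right)$ ($a{\left(O \right)} = \left(O + \left(7 + O\right)\right) \left(O + O\right) = \left(7 + 2 O\right) 2 O = 2 O \left(7 + 2 O\right)$)
$\left(\frac{1}{-5 - 13} \left(-10\right) + a{\left(3 \right)}\right) \left(-17\right) = \left(\frac{1}{-5 - 13} \left(-10\right) + 2 \cdot 3 \left(7 + 2 \cdot 3\right)\right) \left(-17\right) = \left(\frac{1}{-18} \left(-10\right) + 2 \cdot 3 \left(7 + 6\right)\right) \left(-17\right) = \left(\left(- \frac{1}{18}\right) \left(-10\right) + 2 \cdot 3 \cdot 13\right) \left(-17\right) = \left(\frac{5}{9} + 78\right) \left(-17\right) = \frac{707}{9} \left(-17\right) = - \frac{12019}{9}$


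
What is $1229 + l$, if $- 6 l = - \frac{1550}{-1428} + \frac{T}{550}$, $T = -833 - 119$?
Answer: $\frac{1448011639}{1178100} \approx 1229.1$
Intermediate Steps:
$T = -952$ ($T = -833 - 119 = -952$)
$l = \frac{126739}{1178100}$ ($l = - \frac{- \frac{1550}{-1428} - \frac{952}{550}}{6} = - \frac{\left(-1550\right) \left(- \frac{1}{1428}\right) - \frac{476}{275}}{6} = - \frac{\frac{775}{714} - \frac{476}{275}}{6} = \left(- \frac{1}{6}\right) \left(- \frac{126739}{196350}\right) = \frac{126739}{1178100} \approx 0.10758$)
$1229 + l = 1229 + \frac{126739}{1178100} = \frac{1448011639}{1178100}$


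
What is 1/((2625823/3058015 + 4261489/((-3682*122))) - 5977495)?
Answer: -1373672570060/8211132771337889143 ≈ -1.6729e-7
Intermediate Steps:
1/((2625823/3058015 + 4261489/((-3682*122))) - 5977495) = 1/((2625823*(1/3058015) + 4261489/(-449204)) - 5977495) = 1/((2625823/3058015 + 4261489*(-1/449204)) - 5977495) = 1/((2625823/3058015 - 4261489/449204) - 5977495) = 1/(-11852167089443/1373672570060 - 5977495) = 1/(-8211132771337889143/1373672570060) = -1373672570060/8211132771337889143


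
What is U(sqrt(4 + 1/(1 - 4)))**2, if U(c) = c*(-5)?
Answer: 275/3 ≈ 91.667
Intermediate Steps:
U(c) = -5*c
U(sqrt(4 + 1/(1 - 4)))**2 = (-5*sqrt(4 + 1/(1 - 4)))**2 = (-5*sqrt(4 + 1/(-3)))**2 = (-5*sqrt(4 - 1/3))**2 = (-5*sqrt(33)/3)**2 = 275/3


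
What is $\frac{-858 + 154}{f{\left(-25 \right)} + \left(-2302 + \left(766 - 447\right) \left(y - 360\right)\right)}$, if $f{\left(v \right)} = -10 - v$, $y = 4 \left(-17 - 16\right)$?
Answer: $\frac{704}{159235} \approx 0.0044211$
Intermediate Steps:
$y = -132$ ($y = 4 \left(-33\right) = -132$)
$\frac{-858 + 154}{f{\left(-25 \right)} + \left(-2302 + \left(766 - 447\right) \left(y - 360\right)\right)} = \frac{-858 + 154}{\left(-10 - -25\right) + \left(-2302 + \left(766 - 447\right) \left(-132 - 360\right)\right)} = - \frac{704}{\left(-10 + 25\right) + \left(-2302 + 319 \left(-492\right)\right)} = - \frac{704}{15 - 159250} = - \frac{704}{-159235} = \left(-704\right) \left(- \frac{1}{159235}\right) = \frac{704}{159235}$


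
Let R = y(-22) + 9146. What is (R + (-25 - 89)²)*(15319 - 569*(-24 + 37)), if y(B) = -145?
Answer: 174260234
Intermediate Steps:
R = 9001 (R = -145 + 9146 = 9001)
(R + (-25 - 89)²)*(15319 - 569*(-24 + 37)) = (9001 + (-25 - 89)²)*(15319 - 569*(-24 + 37)) = (9001 + (-114)²)*(15319 - 569*13) = (9001 + 12996)*(15319 - 7397) = 21997*7922 = 174260234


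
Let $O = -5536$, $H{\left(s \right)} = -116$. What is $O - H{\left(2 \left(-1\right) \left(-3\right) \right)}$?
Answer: $-5420$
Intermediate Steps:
$O - H{\left(2 \left(-1\right) \left(-3\right) \right)} = -5536 - -116 = -5536 + 116 = -5420$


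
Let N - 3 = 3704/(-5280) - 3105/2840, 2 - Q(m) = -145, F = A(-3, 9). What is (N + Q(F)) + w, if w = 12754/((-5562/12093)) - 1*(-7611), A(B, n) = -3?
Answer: -578343114799/28959480 ≈ -19971.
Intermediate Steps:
F = -3
Q(m) = 147 (Q(m) = 2 - 1*(-145) = 2 + 145 = 147)
N = 112949/93720 (N = 3 + (3704/(-5280) - 3105/2840) = 3 + (3704*(-1/5280) - 3105*1/2840) = 3 + (-463/660 - 621/568) = 3 - 168211/93720 = 112949/93720 ≈ 1.2052)
w = -18650290/927 (w = 12754/((-5562*1/12093)) + 7611 = 12754/(-1854/4031) + 7611 = 12754*(-4031/1854) + 7611 = -25705687/927 + 7611 = -18650290/927 ≈ -20119.)
(N + Q(F)) + w = (112949/93720 + 147) - 18650290/927 = 13889789/93720 - 18650290/927 = -578343114799/28959480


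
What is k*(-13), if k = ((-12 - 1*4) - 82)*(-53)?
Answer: -67522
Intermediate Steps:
k = 5194 (k = ((-12 - 4) - 82)*(-53) = (-16 - 82)*(-53) = -98*(-53) = 5194)
k*(-13) = 5194*(-13) = -67522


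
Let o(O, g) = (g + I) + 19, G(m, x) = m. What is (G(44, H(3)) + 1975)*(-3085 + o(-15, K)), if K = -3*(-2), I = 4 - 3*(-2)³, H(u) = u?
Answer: -6121608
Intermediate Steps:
I = 28 (I = 4 - 3*(-8) = 4 + 24 = 28)
K = 6
o(O, g) = 47 + g (o(O, g) = (g + 28) + 19 = (28 + g) + 19 = 47 + g)
(G(44, H(3)) + 1975)*(-3085 + o(-15, K)) = (44 + 1975)*(-3085 + (47 + 6)) = 2019*(-3085 + 53) = 2019*(-3032) = -6121608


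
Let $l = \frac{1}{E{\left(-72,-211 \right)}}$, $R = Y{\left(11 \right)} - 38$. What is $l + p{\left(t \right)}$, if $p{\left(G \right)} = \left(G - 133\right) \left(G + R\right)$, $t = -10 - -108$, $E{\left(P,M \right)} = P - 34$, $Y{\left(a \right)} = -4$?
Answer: $- \frac{207761}{106} \approx -1960.0$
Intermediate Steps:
$E{\left(P,M \right)} = -34 + P$
$t = 98$ ($t = -10 + 108 = 98$)
$R = -42$ ($R = -4 - 38 = -42$)
$l = - \frac{1}{106}$ ($l = \frac{1}{-34 - 72} = \frac{1}{-106} = - \frac{1}{106} \approx -0.009434$)
$p{\left(G \right)} = \left(-133 + G\right) \left(-42 + G\right)$ ($p{\left(G \right)} = \left(G - 133\right) \left(G - 42\right) = \left(-133 + G\right) \left(-42 + G\right)$)
$l + p{\left(t \right)} = - \frac{1}{106} + \left(5586 + 98^{2} - 17150\right) = - \frac{1}{106} + \left(5586 + 9604 - 17150\right) = - \frac{1}{106} - 1960 = - \frac{207761}{106}$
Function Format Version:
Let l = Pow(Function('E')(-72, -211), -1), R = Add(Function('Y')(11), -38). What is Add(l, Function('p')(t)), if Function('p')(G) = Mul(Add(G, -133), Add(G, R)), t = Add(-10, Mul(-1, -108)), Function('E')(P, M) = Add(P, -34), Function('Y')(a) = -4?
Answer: Rational(-207761, 106) ≈ -1960.0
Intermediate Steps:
Function('E')(P, M) = Add(-34, P)
t = 98 (t = Add(-10, 108) = 98)
R = -42 (R = Add(-4, -38) = -42)
l = Rational(-1, 106) (l = Pow(Add(-34, -72), -1) = Pow(-106, -1) = Rational(-1, 106) ≈ -0.0094340)
Function('p')(G) = Mul(Add(-133, G), Add(-42, G)) (Function('p')(G) = Mul(Add(G, -133), Add(G, -42)) = Mul(Add(-133, G), Add(-42, G)))
Add(l, Function('p')(t)) = Add(Rational(-1, 106), Add(5586, Pow(98, 2), Mul(-175, 98))) = Add(Rational(-1, 106), Add(5586, 9604, -17150)) = Add(Rational(-1, 106), -1960) = Rational(-207761, 106)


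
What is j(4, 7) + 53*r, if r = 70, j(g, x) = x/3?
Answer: 11137/3 ≈ 3712.3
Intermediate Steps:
j(g, x) = x/3 (j(g, x) = x*(1/3) = x/3)
j(4, 7) + 53*r = (1/3)*7 + 53*70 = 7/3 + 3710 = 11137/3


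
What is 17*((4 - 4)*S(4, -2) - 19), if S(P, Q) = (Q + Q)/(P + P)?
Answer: -323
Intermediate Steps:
S(P, Q) = Q/P (S(P, Q) = (2*Q)/((2*P)) = (2*Q)*(1/(2*P)) = Q/P)
17*((4 - 4)*S(4, -2) - 19) = 17*((4 - 4)*(-2/4) - 19) = 17*(0*(-2*¼) - 19) = 17*(0*(-½) - 19) = 17*(0 - 19) = 17*(-19) = -323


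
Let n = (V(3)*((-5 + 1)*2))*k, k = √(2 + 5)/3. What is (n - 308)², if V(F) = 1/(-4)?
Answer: 853804/9 - 1232*√7/3 ≈ 93781.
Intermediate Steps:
k = √7/3 (k = √7*(⅓) = √7/3 ≈ 0.88192)
V(F) = -¼
n = 2*√7/3 (n = (-(-5 + 1)*2/4)*(√7/3) = (-(-1)*2)*(√7/3) = (-¼*(-8))*(√7/3) = 2*(√7/3) = 2*√7/3 ≈ 1.7638)
(n - 308)² = (2*√7/3 - 308)² = (-308 + 2*√7/3)²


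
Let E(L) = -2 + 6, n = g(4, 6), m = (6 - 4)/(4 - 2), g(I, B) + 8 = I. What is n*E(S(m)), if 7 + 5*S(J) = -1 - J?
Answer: -16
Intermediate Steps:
g(I, B) = -8 + I
m = 1 (m = 2/2 = 2*(½) = 1)
S(J) = -8/5 - J/5 (S(J) = -7/5 + (-1 - J)/5 = -7/5 + (-⅕ - J/5) = -8/5 - J/5)
n = -4 (n = -8 + 4 = -4)
E(L) = 4
n*E(S(m)) = -4*4 = -16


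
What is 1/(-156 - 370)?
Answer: -1/526 ≈ -0.0019011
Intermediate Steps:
1/(-156 - 370) = 1/(-526) = -1/526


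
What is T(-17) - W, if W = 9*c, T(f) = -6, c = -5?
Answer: 39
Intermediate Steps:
W = -45 (W = 9*(-5) = -45)
T(-17) - W = -6 - 1*(-45) = -6 + 45 = 39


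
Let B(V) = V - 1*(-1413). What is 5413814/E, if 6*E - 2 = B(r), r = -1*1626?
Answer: -32482884/211 ≈ -1.5395e+5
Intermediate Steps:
r = -1626
B(V) = 1413 + V (B(V) = V + 1413 = 1413 + V)
E = -211/6 (E = 1/3 + (1413 - 1626)/6 = 1/3 + (1/6)*(-213) = 1/3 - 71/2 = -211/6 ≈ -35.167)
5413814/E = 5413814/(-211/6) = 5413814*(-6/211) = -32482884/211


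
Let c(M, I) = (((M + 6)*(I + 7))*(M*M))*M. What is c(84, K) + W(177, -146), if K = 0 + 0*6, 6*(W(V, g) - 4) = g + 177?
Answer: 2240421175/6 ≈ 3.7340e+8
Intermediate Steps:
W(V, g) = 67/2 + g/6 (W(V, g) = 4 + (g + 177)/6 = 4 + (177 + g)/6 = 4 + (59/2 + g/6) = 67/2 + g/6)
K = 0 (K = 0 + 0 = 0)
c(M, I) = M**3*(6 + M)*(7 + I) (c(M, I) = (((6 + M)*(7 + I))*M**2)*M = (M**2*(6 + M)*(7 + I))*M = M**3*(6 + M)*(7 + I))
c(84, K) + W(177, -146) = 84**3*(42 + 6*0 + 7*84 + 0*84) + (67/2 + (1/6)*(-146)) = 592704*(42 + 0 + 588 + 0) + (67/2 - 73/3) = 592704*630 + 55/6 = 373403520 + 55/6 = 2240421175/6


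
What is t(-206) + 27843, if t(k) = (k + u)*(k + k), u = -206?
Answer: 197587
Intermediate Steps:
t(k) = 2*k*(-206 + k) (t(k) = (k - 206)*(k + k) = (-206 + k)*(2*k) = 2*k*(-206 + k))
t(-206) + 27843 = 2*(-206)*(-206 - 206) + 27843 = 2*(-206)*(-412) + 27843 = 169744 + 27843 = 197587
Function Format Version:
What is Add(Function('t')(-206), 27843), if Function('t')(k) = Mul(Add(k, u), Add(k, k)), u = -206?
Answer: 197587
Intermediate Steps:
Function('t')(k) = Mul(2, k, Add(-206, k)) (Function('t')(k) = Mul(Add(k, -206), Add(k, k)) = Mul(Add(-206, k), Mul(2, k)) = Mul(2, k, Add(-206, k)))
Add(Function('t')(-206), 27843) = Add(Mul(2, -206, Add(-206, -206)), 27843) = Add(Mul(2, -206, -412), 27843) = Add(169744, 27843) = 197587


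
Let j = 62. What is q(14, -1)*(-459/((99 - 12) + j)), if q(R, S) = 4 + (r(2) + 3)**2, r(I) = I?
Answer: -13311/149 ≈ -89.336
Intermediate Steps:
q(R, S) = 29 (q(R, S) = 4 + (2 + 3)**2 = 4 + 5**2 = 4 + 25 = 29)
q(14, -1)*(-459/((99 - 12) + j)) = 29*(-459/((99 - 12) + 62)) = 29*(-459/(87 + 62)) = 29*(-459/149) = -13311/149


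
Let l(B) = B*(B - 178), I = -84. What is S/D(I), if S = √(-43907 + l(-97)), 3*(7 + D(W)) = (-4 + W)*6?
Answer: -4*I*√1077/183 ≈ -0.71733*I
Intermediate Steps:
D(W) = -15 + 2*W (D(W) = -7 + ((-4 + W)*6)/3 = -7 + (-24 + 6*W)/3 = -7 + (-8 + 2*W) = -15 + 2*W)
l(B) = B*(-178 + B)
S = 4*I*√1077 (S = √(-43907 - 97*(-178 - 97)) = √(-43907 - 97*(-275)) = √(-43907 + 26675) = √(-17232) = 4*I*√1077 ≈ 131.27*I)
S/D(I) = (4*I*√1077)/(-15 + 2*(-84)) = (4*I*√1077)/(-15 - 168) = (4*I*√1077)/(-183) = (4*I*√1077)*(-1/183) = -4*I*√1077/183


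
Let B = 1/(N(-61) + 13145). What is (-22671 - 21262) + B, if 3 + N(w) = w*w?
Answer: -740842178/16863 ≈ -43933.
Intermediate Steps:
N(w) = -3 + w² (N(w) = -3 + w*w = -3 + w²)
B = 1/16863 (B = 1/((-3 + (-61)²) + 13145) = 1/((-3 + 3721) + 13145) = 1/(3718 + 13145) = 1/16863 ≈ 5.9301e-5)
(-22671 - 21262) + B = (-22671 - 21262) + 1/16863 = -43933 + 1/16863 = -740842178/16863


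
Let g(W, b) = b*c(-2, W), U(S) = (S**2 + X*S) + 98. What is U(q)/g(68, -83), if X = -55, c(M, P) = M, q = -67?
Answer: 4136/83 ≈ 49.831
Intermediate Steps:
U(S) = 98 + S**2 - 55*S (U(S) = (S**2 - 55*S) + 98 = 98 + S**2 - 55*S)
g(W, b) = -2*b (g(W, b) = b*(-2) = -2*b)
U(q)/g(68, -83) = (98 + (-67)**2 - 55*(-67))/((-2*(-83))) = (98 + 4489 + 3685)/166 = 8272*(1/166) = 4136/83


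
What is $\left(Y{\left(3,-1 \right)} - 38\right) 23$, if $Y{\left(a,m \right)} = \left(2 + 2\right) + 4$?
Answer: $-690$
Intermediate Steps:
$Y{\left(a,m \right)} = 8$ ($Y{\left(a,m \right)} = 4 + 4 = 8$)
$\left(Y{\left(3,-1 \right)} - 38\right) 23 = \left(8 - 38\right) 23 = \left(-30\right) 23 = -690$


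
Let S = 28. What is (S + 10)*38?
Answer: 1444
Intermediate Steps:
(S + 10)*38 = (28 + 10)*38 = 38*38 = 1444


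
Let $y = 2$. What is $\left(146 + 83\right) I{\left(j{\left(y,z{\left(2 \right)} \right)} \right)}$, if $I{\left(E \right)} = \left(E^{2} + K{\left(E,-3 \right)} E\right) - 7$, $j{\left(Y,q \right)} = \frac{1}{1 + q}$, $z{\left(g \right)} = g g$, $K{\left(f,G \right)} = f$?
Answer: $- \frac{39617}{25} \approx -1584.7$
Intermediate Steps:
$z{\left(g \right)} = g^{2}$
$I{\left(E \right)} = -7 + 2 E^{2}$ ($I{\left(E \right)} = \left(E^{2} + E E\right) - 7 = \left(E^{2} + E^{2}\right) - 7 = 2 E^{2} - 7 = -7 + 2 E^{2}$)
$\left(146 + 83\right) I{\left(j{\left(y,z{\left(2 \right)} \right)} \right)} = \left(146 + 83\right) \left(-7 + 2 \left(\frac{1}{1 + 2^{2}}\right)^{2}\right) = 229 \left(-7 + 2 \left(\frac{1}{1 + 4}\right)^{2}\right) = 229 \left(-7 + 2 \left(\frac{1}{5}\right)^{2}\right) = 229 \left(-7 + \frac{2}{25}\right) = 229 \left(- \frac{173}{25}\right) = - \frac{39617}{25}$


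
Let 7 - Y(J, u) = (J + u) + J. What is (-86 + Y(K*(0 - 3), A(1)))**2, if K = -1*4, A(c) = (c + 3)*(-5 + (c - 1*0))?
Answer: 7569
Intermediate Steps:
A(c) = (-5 + c)*(3 + c) (A(c) = (3 + c)*(-5 + (c + 0)) = (3 + c)*(-5 + c) = (-5 + c)*(3 + c))
K = -4
Y(J, u) = 7 - u - 2*J (Y(J, u) = 7 - ((J + u) + J) = 7 - (u + 2*J) = 7 + (-u - 2*J) = 7 - u - 2*J)
(-86 + Y(K*(0 - 3), A(1)))**2 = (-86 + (7 - (-15 + 1**2 - 2*1) - (-8)*(0 - 3)))**2 = (-86 + (7 - (-15 + 1 - 2) - (-8)*(-3)))**2 = (-86 + (7 - 1*(-16) - 2*12))**2 = (-86 + (7 + 16 - 24))**2 = (-86 - 1)**2 = (-87)**2 = 7569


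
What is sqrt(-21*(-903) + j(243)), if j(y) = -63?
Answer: 30*sqrt(21) ≈ 137.48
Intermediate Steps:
sqrt(-21*(-903) + j(243)) = sqrt(-21*(-903) - 63) = sqrt(18963 - 63) = sqrt(18900) = 30*sqrt(21)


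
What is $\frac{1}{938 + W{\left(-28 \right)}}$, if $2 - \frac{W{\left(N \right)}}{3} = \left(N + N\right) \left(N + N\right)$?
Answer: $- \frac{1}{8464} \approx -0.00011815$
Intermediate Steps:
$W{\left(N \right)} = 6 - 12 N^{2}$ ($W{\left(N \right)} = 6 - 3 \left(N + N\right) \left(N + N\right) = 6 - 3 \cdot 2 N 2 N = 6 - 3 \cdot 4 N^{2} = 6 - 12 N^{2}$)
$\frac{1}{938 + W{\left(-28 \right)}} = \frac{1}{938 + \left(6 - 12 \left(-28\right)^{2}\right)} = \frac{1}{938 + \left(6 - 9408\right)} = \frac{1}{938 - 9402} = \frac{1}{-8464} = - \frac{1}{8464}$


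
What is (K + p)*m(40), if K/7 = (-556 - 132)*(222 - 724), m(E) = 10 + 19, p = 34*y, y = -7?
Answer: 70104426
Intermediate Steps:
p = -238 (p = 34*(-7) = -238)
m(E) = 29
K = 2417632 (K = 7*((-556 - 132)*(222 - 724)) = 7*(-688*(-502)) = 7*345376 = 2417632)
(K + p)*m(40) = (2417632 - 238)*29 = 2417394*29 = 70104426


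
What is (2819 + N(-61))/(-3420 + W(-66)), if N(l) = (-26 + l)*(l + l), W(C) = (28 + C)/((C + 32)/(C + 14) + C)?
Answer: -1201193/305768 ≈ -3.9284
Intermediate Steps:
W(C) = (28 + C)/(C + (32 + C)/(14 + C)) (W(C) = (28 + C)/((32 + C)/(14 + C) + C) = (28 + C)/(C + (32 + C)/(14 + C)))
N(l) = 2*l*(-26 + l) (N(l) = (-26 + l)*(2*l) = 2*l*(-26 + l))
(2819 + N(-61))/(-3420 + W(-66)) = (2819 + 2*(-61)*(-26 - 61))/(-3420 + (392 + (-66)² + 42*(-66))/(32 + (-66)² + 15*(-66))) = (2819 + 2*(-61)*(-87))/(-3420 + (392 + 4356 - 2772)/(32 + 4356 - 990)) = (2819 + 10614)/(-3420 + 1976/3398) = 13433/(-3420 + (1/3398)*1976) = 13433/(-3420 + 988/1699) = 13433/(-5809592/1699) = 13433*(-1699/5809592) = -1201193/305768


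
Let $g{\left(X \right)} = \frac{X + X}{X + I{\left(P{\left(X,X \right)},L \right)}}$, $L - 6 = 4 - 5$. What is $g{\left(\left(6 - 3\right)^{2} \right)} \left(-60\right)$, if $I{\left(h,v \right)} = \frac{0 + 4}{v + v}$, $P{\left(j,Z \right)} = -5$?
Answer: $- \frac{5400}{47} \approx -114.89$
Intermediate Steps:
$L = 5$ ($L = 6 + \left(4 - 5\right) = 6 - 1 = 5$)
$I{\left(h,v \right)} = \frac{2}{v}$ ($I{\left(h,v \right)} = \frac{4}{2 v} = 4 \frac{1}{2 v} = \frac{2}{v}$)
$g{\left(X \right)} = \frac{2 X}{\frac{2}{5} + X}$ ($g{\left(X \right)} = \frac{X + X}{X + \frac{2}{5}} = \frac{2 X}{X + 2 \cdot \frac{1}{5}} = \frac{2 X}{X + \frac{2}{5}} = \frac{2 X}{\frac{2}{5} + X}$)
$g{\left(\left(6 - 3\right)^{2} \right)} \left(-60\right) = \frac{10 \left(6 - 3\right)^{2}}{2 + 5 \left(6 - 3\right)^{2}} \left(-60\right) = \frac{10 \cdot 3^{2}}{2 + 5 \cdot 3^{2}} \left(-60\right) = 10 \cdot 9 \frac{1}{2 + 5 \cdot 9} \left(-60\right) = 10 \cdot 9 \frac{1}{2 + 45} \left(-60\right) = 10 \cdot 9 \cdot \frac{1}{47} \left(-60\right) = \frac{90}{47} \left(-60\right) = - \frac{5400}{47}$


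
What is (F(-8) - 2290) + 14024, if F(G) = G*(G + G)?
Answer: 11862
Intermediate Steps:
F(G) = 2*G**2 (F(G) = G*(2*G) = 2*G**2)
(F(-8) - 2290) + 14024 = (2*(-8)**2 - 2290) + 14024 = (2*64 - 2290) + 14024 = (128 - 2290) + 14024 = -2162 + 14024 = 11862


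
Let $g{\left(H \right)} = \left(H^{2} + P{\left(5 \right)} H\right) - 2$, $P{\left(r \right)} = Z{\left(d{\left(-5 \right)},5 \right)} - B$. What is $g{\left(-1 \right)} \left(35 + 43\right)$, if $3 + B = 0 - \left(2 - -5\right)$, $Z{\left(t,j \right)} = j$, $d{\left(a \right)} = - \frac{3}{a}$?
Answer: $-1248$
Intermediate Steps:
$B = -10$ ($B = -3 + \left(0 - \left(2 - -5\right)\right) = -3 + \left(0 - \left(2 + 5\right)\right) = -3 + \left(0 - 7\right) = -3 - 7 = -10$)
$P{\left(r \right)} = 15$ ($P{\left(r \right)} = 5 - -10 = 5 + 10 = 15$)
$g{\left(H \right)} = -2 + H^{2} + 15 H$ ($g{\left(H \right)} = \left(H^{2} + 15 H\right) - 2 = -2 + H^{2} + 15 H$)
$g{\left(-1 \right)} \left(35 + 43\right) = \left(-2 + \left(-1\right)^{2} + 15 \left(-1\right)\right) \left(35 + 43\right) = \left(-2 + 1 - 15\right) 78 = \left(-16\right) 78 = -1248$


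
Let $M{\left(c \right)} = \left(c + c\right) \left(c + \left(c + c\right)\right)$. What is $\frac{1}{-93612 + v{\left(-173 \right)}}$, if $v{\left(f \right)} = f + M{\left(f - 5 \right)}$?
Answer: $\frac{1}{96319} \approx 1.0382 \cdot 10^{-5}$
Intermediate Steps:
$M{\left(c \right)} = 6 c^{2}$ ($M{\left(c \right)} = 2 c \left(c + 2 c\right) = 2 c 3 c = 6 c^{2}$)
$v{\left(f \right)} = f + 6 \left(-5 + f\right)^{2}$ ($v{\left(f \right)} = f + 6 \left(f - 5\right)^{2} = f + 6 \left(-5 + f\right)^{2}$)
$\frac{1}{-93612 + v{\left(-173 \right)}} = \frac{1}{-93612 - \left(173 - 6 \left(-5 - 173\right)^{2}\right)} = \frac{1}{-93612 - \left(173 - 6 \left(-178\right)^{2}\right)} = \frac{1}{-93612 + \left(-173 + 6 \cdot 31684\right)} = \frac{1}{-93612 + \left(-173 + 190104\right)} = \frac{1}{-93612 + 189931} = \frac{1}{96319}$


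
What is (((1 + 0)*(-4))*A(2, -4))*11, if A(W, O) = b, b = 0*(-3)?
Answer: 0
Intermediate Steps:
b = 0
A(W, O) = 0
(((1 + 0)*(-4))*A(2, -4))*11 = (((1 + 0)*(-4))*0)*11 = ((1*(-4))*0)*11 = -4*0*11 = 0*11 = 0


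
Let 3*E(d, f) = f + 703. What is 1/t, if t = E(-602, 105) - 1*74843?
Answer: -3/223721 ≈ -1.3410e-5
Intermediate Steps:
E(d, f) = 703/3 + f/3 (E(d, f) = (f + 703)/3 = (703 + f)/3 = 703/3 + f/3)
t = -223721/3 (t = (703/3 + (⅓)*105) - 1*74843 = (703/3 + 35) - 74843 = 808/3 - 74843 = -223721/3 ≈ -74574.)
1/t = 1/(-223721/3) = -3/223721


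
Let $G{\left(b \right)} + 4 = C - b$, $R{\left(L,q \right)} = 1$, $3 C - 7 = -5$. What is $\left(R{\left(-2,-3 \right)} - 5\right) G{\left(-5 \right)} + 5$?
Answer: $- \frac{5}{3} \approx -1.6667$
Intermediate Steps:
$C = \frac{2}{3}$ ($C = \frac{7}{3} + \frac{1}{3} \left(-5\right) = \frac{7}{3} - \frac{5}{3} = \frac{2}{3} \approx 0.66667$)
$G{\left(b \right)} = - \frac{10}{3} - b$ ($G{\left(b \right)} = -4 - \left(- \frac{2}{3} + b\right) = - \frac{10}{3} - b$)
$\left(R{\left(-2,-3 \right)} - 5\right) G{\left(-5 \right)} + 5 = \left(1 - 5\right) \left(- \frac{10}{3} - -5\right) + 5 = \left(1 - 5\right) \left(- \frac{10}{3} + 5\right) + 5 = \left(-4\right) \frac{5}{3} + 5 = - \frac{20}{3} + 5 = - \frac{5}{3}$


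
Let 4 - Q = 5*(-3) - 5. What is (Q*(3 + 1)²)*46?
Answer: 17664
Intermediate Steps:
Q = 24 (Q = 4 - (5*(-3) - 5) = 4 - (-15 - 5) = 4 - 1*(-20) = 4 + 20 = 24)
(Q*(3 + 1)²)*46 = (24*(3 + 1)²)*46 = (24*4²)*46 = (24*16)*46 = 384*46 = 17664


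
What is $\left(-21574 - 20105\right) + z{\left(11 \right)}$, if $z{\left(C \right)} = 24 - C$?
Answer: $-41666$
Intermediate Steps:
$\left(-21574 - 20105\right) + z{\left(11 \right)} = \left(-21574 - 20105\right) + \left(24 - 11\right) = -41679 + \left(24 - 11\right) = -41679 + 13 = -41666$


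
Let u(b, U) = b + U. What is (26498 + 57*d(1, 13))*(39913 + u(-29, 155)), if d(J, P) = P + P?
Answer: 1120291220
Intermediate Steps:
d(J, P) = 2*P
u(b, U) = U + b
(26498 + 57*d(1, 13))*(39913 + u(-29, 155)) = (26498 + 57*(2*13))*(39913 + (155 - 29)) = (26498 + 57*26)*(39913 + 126) = (26498 + 1482)*40039 = 27980*40039 = 1120291220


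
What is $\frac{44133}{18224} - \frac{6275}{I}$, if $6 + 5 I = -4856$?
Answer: $\frac{23128019}{2606032} \approx 8.8748$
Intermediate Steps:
$I = - \frac{4862}{5}$ ($I = - \frac{6}{5} + \frac{1}{5} \left(-4856\right) = - \frac{6}{5} - \frac{4856}{5} = - \frac{4862}{5} \approx -972.4$)
$\frac{44133}{18224} - \frac{6275}{I} = \frac{44133}{18224} - \frac{6275}{- \frac{4862}{5}} = 44133 \cdot \frac{1}{18224} - - \frac{31375}{4862} = \frac{44133}{18224} + \frac{31375}{4862} = \frac{23128019}{2606032}$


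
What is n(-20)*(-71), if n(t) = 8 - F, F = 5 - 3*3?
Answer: -852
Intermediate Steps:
F = -4 (F = 5 - 9 = -4)
n(t) = 12 (n(t) = 8 - 1*(-4) = 8 + 4 = 12)
n(-20)*(-71) = 12*(-71) = -852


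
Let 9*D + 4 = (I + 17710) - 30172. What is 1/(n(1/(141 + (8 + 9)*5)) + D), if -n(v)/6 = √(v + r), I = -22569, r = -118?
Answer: -35630595/138740868911 + 729*I*√669638/138740868911 ≈ -0.00025681 + 4.2997e-6*I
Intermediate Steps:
n(v) = -6*√(-118 + v) (n(v) = -6*√(v - 118) = -6*√(-118 + v))
D = -35035/9 (D = -4/9 + ((-22569 + 17710) - 30172)/9 = -4/9 + (-4859 - 30172)/9 = -4/9 + (⅑)*(-35031) = -4/9 - 11677/3 = -35035/9 ≈ -3892.8)
1/(n(1/(141 + (8 + 9)*5)) + D) = 1/(-6*√(-118 + 1/(141 + (8 + 9)*5)) - 35035/9) = 1/(-6*√(-118 + 1/(141 + 17*5)) - 35035/9) = 1/(-6*√(-118 + 1/(141 + 85)) - 35035/9) = 1/(-6*√(-118 + 1/226) - 35035/9) = 1/(-9*I*√669638/113 - 35035/9) = 1/(-35035/9 - 9*I*√669638/113)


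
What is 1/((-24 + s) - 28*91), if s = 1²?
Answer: -1/2571 ≈ -0.00038895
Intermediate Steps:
s = 1
1/((-24 + s) - 28*91) = 1/((-24 + 1) - 28*91) = 1/(-23 - 2548) = 1/(-2571) = -1/2571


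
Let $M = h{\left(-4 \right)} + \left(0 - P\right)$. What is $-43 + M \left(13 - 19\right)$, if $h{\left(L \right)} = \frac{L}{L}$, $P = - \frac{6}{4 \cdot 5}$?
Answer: $- \frac{254}{5} \approx -50.8$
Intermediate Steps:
$P = - \frac{3}{10}$ ($P = - \frac{6}{20} = \left(-6\right) \frac{1}{20} = - \frac{3}{10} \approx -0.3$)
$h{\left(L \right)} = 1$
$M = \frac{13}{10}$ ($M = 1 + \left(0 - - \frac{3}{10}\right) = 1 + \left(0 + \frac{3}{10}\right) = 1 + \frac{3}{10} = \frac{13}{10} \approx 1.3$)
$-43 + M \left(13 - 19\right) = -43 + \frac{13 \left(13 - 19\right)}{10} = -43 + \frac{13}{10} \left(-6\right) = -43 - \frac{39}{5} = - \frac{254}{5}$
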